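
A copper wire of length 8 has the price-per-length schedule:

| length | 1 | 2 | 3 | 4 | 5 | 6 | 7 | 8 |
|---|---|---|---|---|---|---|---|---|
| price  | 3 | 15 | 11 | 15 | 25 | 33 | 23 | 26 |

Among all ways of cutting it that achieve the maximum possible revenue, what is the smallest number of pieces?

Consider every possible first cut. r[k] is the best of p[i]+r[k−i] over all sellable i≤k.
r[1] = 3
r[2] = 15
r[3] = 18  (first piece 1, then r[2]=15)
r[4] = 30  (first piece 2, then r[2]=15)
r[5] = 33  (first piece 1, then r[4]=30)
r[6] = 45  (first piece 2, then r[4]=30)
r[7] = 48  (first piece 1, then r[6]=45)
r[8] = 60  (first piece 2, then r[6]=45)
Maximum revenue is €60.
Now minimize piece count subject to staying optimal: for each k, pieces[k] = 1 + min over i with p[i]+r[k−i]=r[k] of pieces[k−i].
pieces[5] = 3
pieces[6] = 3
pieces[7] = 4
pieces[8] = 4

4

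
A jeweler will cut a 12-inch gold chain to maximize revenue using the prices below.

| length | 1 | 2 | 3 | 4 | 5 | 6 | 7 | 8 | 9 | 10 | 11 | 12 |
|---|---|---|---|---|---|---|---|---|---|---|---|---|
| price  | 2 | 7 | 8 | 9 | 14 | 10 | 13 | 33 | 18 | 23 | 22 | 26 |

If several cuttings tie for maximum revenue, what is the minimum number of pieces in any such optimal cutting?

3

Consider every possible first cut. r[k] is the best of p[i]+r[k−i] over all sellable i≤k.
r[1] = 2
r[2] = max(2+2, 7+0) = 7
r[3] = max(2+7, 7+2, 8+0) = 9
r[4] = max(2+9, 7+7, 8+2, 9+0) = 14
r[5] = max(2+14, 7+9, 8+7, 9+2, 14+0) = 16
r[6] = max(2+16, 7+14, 8+9, 9+7, 14+2, 10+0) = 21
r[7] = max(2+21, 7+16, 8+14, …, 10+2, 13+0) = 23
r[8] = max(2+23, 7+21, 8+16, …, 13+2, 33+0) = 33
r[9] = max(2+33, 7+23, 8+21, …, 33+2, 18+0) = 35
r[10] = max(2+35, 7+33, 8+23, …, 18+2, 23+0) = 40
r[11] = max(2+40, 7+35, 8+33, …, 23+2, 22+0) = 42
r[12] = max(2+42, 7+40, 8+35, …, 22+2, 26+0) = 47
Maximum revenue is $47.
Now minimize piece count subject to staying optimal: for each k, pieces[k] = 1 + min over i with p[i]+r[k−i]=r[k] of pieces[k−i].
pieces[9] = 2
pieces[10] = 2
pieces[11] = 3
pieces[12] = 3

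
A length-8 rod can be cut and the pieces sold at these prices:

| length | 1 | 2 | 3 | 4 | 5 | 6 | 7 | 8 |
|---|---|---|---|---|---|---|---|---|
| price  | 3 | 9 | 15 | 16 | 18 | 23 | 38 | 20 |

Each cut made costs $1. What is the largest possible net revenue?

Build r[k] bottom-up: r[k] = max over allowed piece i of (p[i] + r[k−i]) − 1 per cut.
r[1] = 3
r[2] = 9
r[3] = 15
r[4] = 17  (first piece 1, then r[3]=15)
r[5] = 23  (first piece 2, then r[3]=15)
r[6] = 29  (first piece 3, then r[3]=15)
r[7] = 38
r[8] = 40  (first piece 1, then r[7]=38)
One optimal plan: pieces 7 + 1 (1 cut) → $41 − $1 = $40.

40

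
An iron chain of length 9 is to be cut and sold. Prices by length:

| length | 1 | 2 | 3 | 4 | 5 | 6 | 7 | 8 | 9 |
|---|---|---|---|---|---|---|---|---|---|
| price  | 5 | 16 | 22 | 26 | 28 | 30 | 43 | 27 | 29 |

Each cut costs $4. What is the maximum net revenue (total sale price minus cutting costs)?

Build net[k] bottom-up: net[k] = max over allowed piece i of (p[i] + net[k−i]) − 4 per cut.
net[1] = 5
net[2] = 16
net[3] = 22
net[4] = 28  (first piece 2, then net[2]=16)
net[5] = 34  (first piece 2, then net[3]=22)
net[6] = 40  (first piece 2, then net[4]=28)
net[7] = 46  (first piece 2, then net[5]=34)
net[8] = 52  (first piece 2, then net[6]=40)
net[9] = 58  (first piece 2, then net[7]=46)
One optimal plan: pieces 3 + 2 + 2 + 2 (3 cuts) → $70 − $12 = $58.

58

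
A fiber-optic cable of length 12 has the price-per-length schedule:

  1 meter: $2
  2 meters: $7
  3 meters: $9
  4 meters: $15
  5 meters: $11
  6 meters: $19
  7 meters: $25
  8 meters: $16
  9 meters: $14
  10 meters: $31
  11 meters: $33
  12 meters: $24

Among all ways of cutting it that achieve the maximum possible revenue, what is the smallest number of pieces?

Consider every possible first cut. r[k] is the best of p[i]+r[k−i] over all sellable i≤k.
r[1] = 2
r[2] = 7
r[3] = 9  (first piece 1, then r[2]=7)
r[4] = 15
r[5] = 17  (first piece 1, then r[4]=15)
r[6] = 22  (first piece 2, then r[4]=15)
r[7] = 25
r[8] = 30  (first piece 4, then r[4]=15)
r[9] = 32  (first piece 1, then r[8]=30)
r[10] = 37  (first piece 2, then r[8]=30)
r[11] = 40  (first piece 4, then r[7]=25)
r[12] = 45  (first piece 4, then r[8]=30)
Maximum revenue is $45.
Now minimize piece count subject to staying optimal: for each k, pieces[k] = 1 + min over i with p[i]+r[k−i]=r[k] of pieces[k−i].
pieces[9] = 2
pieces[10] = 3
pieces[11] = 2
pieces[12] = 3

3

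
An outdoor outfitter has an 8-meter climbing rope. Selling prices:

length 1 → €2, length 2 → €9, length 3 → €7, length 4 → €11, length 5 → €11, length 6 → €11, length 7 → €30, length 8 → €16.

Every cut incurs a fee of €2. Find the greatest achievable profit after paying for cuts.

30

Build v[k] bottom-up: v[k] = max over allowed piece i of (p[i] + v[k−i]) − 2 per cut.
v[1] = 2
v[2] = 9
v[3] = 9  (first piece 1, then v[2]=9)
v[4] = 16  (first piece 2, then v[2]=9)
v[5] = 16  (first piece 1, then v[4]=16)
v[6] = 23  (first piece 2, then v[4]=16)
v[7] = 30
v[8] = 30  (first piece 1, then v[7]=30)
One optimal plan: pieces 7 + 1 (1 cut) → €32 − €2 = €30.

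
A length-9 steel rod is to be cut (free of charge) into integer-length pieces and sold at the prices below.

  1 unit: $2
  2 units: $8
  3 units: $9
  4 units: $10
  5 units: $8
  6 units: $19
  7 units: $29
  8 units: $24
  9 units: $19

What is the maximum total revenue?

37

Consider every possible first cut. best[k] is the best of p[i]+best[k−i] over all sellable i≤k.
best[1] = 2
best[2] = 8
best[3] = 10  (first piece 1, then best[2]=8)
best[4] = 16  (first piece 2, then best[2]=8)
best[5] = 18  (first piece 1, then best[4]=16)
best[6] = 24  (first piece 2, then best[4]=16)
best[7] = 29
best[8] = 32  (first piece 2, then best[6]=24)
best[9] = 37  (first piece 2, then best[7]=29)
One optimal cutting: 7 + 2 → $29 + $8 = $37.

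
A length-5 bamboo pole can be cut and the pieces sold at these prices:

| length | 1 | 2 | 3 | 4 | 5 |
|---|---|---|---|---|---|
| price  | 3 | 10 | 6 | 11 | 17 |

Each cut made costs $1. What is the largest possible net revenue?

21

Let r[k] be the best obtainable value from length k. For each k, try every first piece i and keep the best of price[i] + r[k−i] minus the 1 cut fee when i<k.
r[1] = 3
r[2] = max(3+3-1, 10+0) = 10
r[3] = max(3+10-1, 10+3-1, 6+0) = 12
r[4] = max(3+12-1, 10+10-1, 6+3-1, 11+0) = 19
r[5] = max(3+19-1, 10+12-1, 6+10-1, 11+3-1, 17+0) = 21
One optimal plan: pieces 2 + 2 + 1 (2 cuts) → $23 − $2 = $21.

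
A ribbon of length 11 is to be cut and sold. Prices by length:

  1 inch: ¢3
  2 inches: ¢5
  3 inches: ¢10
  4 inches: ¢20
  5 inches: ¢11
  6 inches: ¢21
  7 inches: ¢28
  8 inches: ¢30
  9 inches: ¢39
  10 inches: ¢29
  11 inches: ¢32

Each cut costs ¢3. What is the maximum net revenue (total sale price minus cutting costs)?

45

Let v[k] be the best obtainable value from length k. For each k, try every first piece i and keep the best of price[i] + v[k−i] minus the 3 cut fee when i<k.
v[1] = 3
v[2] = max(3+3-3, 5+0) = 5
v[3] = max(3+5-3, 5+3-3, 10+0) = 10
v[4] = max(3+10-3, 5+5-3, 10+3-3, 20+0) = 20
v[5] = max(3+20-3, 5+10-3, 10+5-3, 20+3-3, 11+0) = 20
v[6] = max(3+20-3, 5+20-3, 10+10-3, 20+5-3, 11+3-3, 21+0) = 22
v[7] = max(3+22-3, 5+20-3, 10+20-3, …, 21+3-3, 28+0) = 28
v[8] = max(3+28-3, 5+22-3, 10+20-3, …, 28+3-3, 30+0) = 37
v[9] = max(3+37-3, 5+28-3, 10+22-3, …, 30+3-3, 39+0) = 39
v[10] = max(3+39-3, 5+37-3, 10+28-3, …, 39+3-3, 29+0) = 39
v[11] = max(3+39-3, 5+39-3, 10+37-3, …, 29+3-3, 32+0) = 45
One optimal plan: pieces 7 + 4 (1 cut) → ¢48 − ¢3 = ¢45.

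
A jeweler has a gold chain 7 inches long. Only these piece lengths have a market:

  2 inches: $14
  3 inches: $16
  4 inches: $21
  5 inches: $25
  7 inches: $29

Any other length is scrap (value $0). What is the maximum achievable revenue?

44

Let best[k] be the best obtainable value from length k. For each k, try every first piece i and keep the best of price[i] + best[k−i].
best[1] = 0
best[2] = 14
best[3] = 16
best[4] = 28  (first piece 2, then best[2]=14)
best[5] = 30  (first piece 2, then best[3]=16)
best[6] = 42  (first piece 2, then best[4]=28)
best[7] = 44  (first piece 2, then best[5]=30)
One optimal cutting: 3 + 2 + 2 → $44.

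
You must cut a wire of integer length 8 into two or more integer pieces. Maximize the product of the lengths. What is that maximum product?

18

Let prod[k] be the best product for length k (with at least one cut). For each first piece i, the rest contributes max(k−i, prod[k−i]).
prod[2] = 1·max(1,0) = 1·1 = 1
prod[3] = 1·max(2,1) = 1·2 = 2
prod[4] = 2·max(2,1) = 2·2 = 4
prod[5] = 2·max(3,2) = 2·3 = 6
prod[6] = 3·max(3,2) = 3·3 = 9
prod[7] = 2·max(5,6) = 2·6 = 12
prod[8] = 2·max(6,9) = 2·9 = 18
One optimal split: 3 + 3 + 2; product 3·3·2 = 18.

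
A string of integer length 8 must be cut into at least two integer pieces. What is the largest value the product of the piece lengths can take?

18

Let prod[k] be the best product for length k (with at least one cut). For each first piece i, the rest contributes max(k−i, prod[k−i]).
prod[2] = 1·max(1,0) = 1·1 = 1
prod[3] = 1·max(2,1) = 1·2 = 2
prod[4] = 2·max(2,1) = 2·2 = 4
prod[5] = 2·max(3,2) = 2·3 = 6
prod[6] = 3·max(3,2) = 3·3 = 9
prod[7] = 2·max(5,6) = 2·6 = 12
prod[8] = 2·max(6,9) = 2·9 = 18
One optimal split: 3 + 3 + 2; product 3·3·2 = 18.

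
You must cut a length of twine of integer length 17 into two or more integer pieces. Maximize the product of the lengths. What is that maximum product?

486

Let P[k] be the best product for length k (with at least one cut). For each first piece i, the rest contributes max(k−i, P[k−i]).
Small cases: P[2]=1, P[3]=2, P[4]=4, P[5]=6, P[6]=9, P[7]=12, P[8]=18, P[9]=27.
P[10] = 2*max(8,18) = 2*18 = 36
P[11] = 2*max(9,27) = 2*27 = 54
P[12] = 3*max(9,27) = 3*27 = 81
P[13] = 2*max(11,54) = 2*54 = 108
P[14] = 2*max(12,81) = 2*81 = 162
P[15] = 3*max(12,81) = 3*81 = 243
P[16] = 2*max(14,162) = 2*162 = 324
P[17] = 2*max(15,243) = 2*243 = 486
One optimal split: 3 + 3 + 3 + 3 + 3 + 2; product 3*3*3*3*3*2 = 486.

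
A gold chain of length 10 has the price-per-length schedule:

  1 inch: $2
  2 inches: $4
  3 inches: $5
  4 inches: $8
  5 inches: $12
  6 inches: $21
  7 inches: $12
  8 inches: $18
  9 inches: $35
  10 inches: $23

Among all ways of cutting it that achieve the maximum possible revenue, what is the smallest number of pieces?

2

Consider every possible first cut. r[k] is the best of p[i]+r[k−i] over all sellable i≤k.
r[1] = 2
r[2] = max(2+2, 4+0) = 4
r[3] = max(2+4, 4+2, 5+0) = 6
r[4] = max(2+6, 4+4, 5+2, 8+0) = 8
r[5] = max(2+8, 4+6, 5+4, 8+2, 12+0) = 12
r[6] = max(2+12, 4+8, 5+6, 8+4, 12+2, 21+0) = 21
r[7] = max(2+21, 4+12, 5+8, …, 21+2, 12+0) = 23
r[8] = max(2+23, 4+21, 5+12, …, 12+2, 18+0) = 25
r[9] = max(2+25, 4+23, 5+21, …, 18+2, 35+0) = 35
r[10] = max(2+35, 4+25, 5+23, …, 35+2, 23+0) = 37
Maximum revenue is $37.
Now minimize piece count subject to staying optimal: for each k, pieces[k] = 1 + min over i with p[i]+r[k−i]=r[k] of pieces[k−i].
pieces[7] = 2
pieces[8] = 2
pieces[9] = 1
pieces[10] = 2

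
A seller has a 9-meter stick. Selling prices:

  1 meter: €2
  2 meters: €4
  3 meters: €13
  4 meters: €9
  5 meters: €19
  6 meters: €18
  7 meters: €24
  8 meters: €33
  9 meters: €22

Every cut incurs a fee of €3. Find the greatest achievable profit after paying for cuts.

33

Consider every possible first cut. v[k] is the best of p[i]+v[k−i] over all sellable i≤k, charging 3 whenever i<k.
v[1] = 2
v[2] = max(2+2-3, 4+0) = 4
v[3] = max(2+4-3, 4+2-3, 13+0) = 13
v[4] = max(2+13-3, 4+4-3, 13+2-3, 9+0) = 12
v[5] = max(2+12-3, 4+13-3, 13+4-3, 9+2-3, 19+0) = 19
v[6] = max(2+19-3, 4+12-3, 13+13-3, 9+4-3, 19+2-3, 18+0) = 23
v[7] = max(2+23-3, 4+19-3, 13+12-3, …, 18+2-3, 24+0) = 24
v[8] = max(2+24-3, 4+23-3, 13+19-3, …, 24+2-3, 33+0) = 33
v[9] = max(2+33-3, 4+24-3, 13+23-3, …, 33+2-3, 22+0) = 33
One optimal plan: pieces 3 + 3 + 3 (2 cuts) → €39 − €6 = €33.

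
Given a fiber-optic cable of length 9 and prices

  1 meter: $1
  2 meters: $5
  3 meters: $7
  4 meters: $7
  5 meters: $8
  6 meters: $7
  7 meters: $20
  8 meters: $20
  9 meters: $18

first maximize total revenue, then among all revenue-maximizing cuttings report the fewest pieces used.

Build r[k] bottom-up: r[k] = max over allowed piece i of (p[i] + r[k−i]).
r[1] = 1
r[2] = max(1+1, 5+0) = 5
r[3] = max(1+5, 5+1, 7+0) = 7
r[4] = max(1+7, 5+5, 7+1, 7+0) = 10
r[5] = max(1+10, 5+7, 7+5, 7+1, 8+0) = 12
r[6] = max(1+12, 5+10, 7+7, 7+5, 8+1, 7+0) = 15
r[7] = max(1+15, 5+12, 7+10, …, 7+1, 20+0) = 20
r[8] = max(1+20, 5+15, 7+12, …, 20+1, 20+0) = 21
r[9] = max(1+21, 5+20, 7+15, …, 20+1, 18+0) = 25
Maximum revenue is $25.
Now minimize piece count subject to staying optimal: for each k, pieces[k] = 1 + min over i with p[i]+r[k−i]=r[k] of pieces[k−i].
pieces[6] = 3
pieces[7] = 1
pieces[8] = 2
pieces[9] = 2

2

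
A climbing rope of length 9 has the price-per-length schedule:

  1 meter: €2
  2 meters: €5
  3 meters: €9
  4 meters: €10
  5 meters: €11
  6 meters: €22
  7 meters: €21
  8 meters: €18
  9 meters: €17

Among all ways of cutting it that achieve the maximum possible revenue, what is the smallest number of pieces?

Consider every possible first cut. r[k] is the best of p[i]+r[k−i] over all sellable i≤k.
r[1] = 2
r[2] = 5
r[3] = 9
r[4] = 11  (first piece 1, then r[3]=9)
r[5] = 14  (first piece 2, then r[3]=9)
r[6] = 22
r[7] = 24  (first piece 1, then r[6]=22)
r[8] = 27  (first piece 2, then r[6]=22)
r[9] = 31  (first piece 3, then r[6]=22)
Maximum revenue is €31.
Now minimize piece count subject to staying optimal: for each k, pieces[k] = 1 + min over i with p[i]+r[k−i]=r[k] of pieces[k−i].
pieces[6] = 1
pieces[7] = 2
pieces[8] = 2
pieces[9] = 2

2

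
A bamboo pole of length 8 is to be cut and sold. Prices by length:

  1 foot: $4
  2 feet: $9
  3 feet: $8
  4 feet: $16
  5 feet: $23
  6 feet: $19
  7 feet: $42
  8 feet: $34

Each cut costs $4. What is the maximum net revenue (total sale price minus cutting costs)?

Consider every possible first cut. r[k] is the best of p[i]+r[k−i] over all sellable i≤k, charging 4 whenever i<k.
r[1] = 4
r[2] = max(4+4-4, 9+0) = 9
r[3] = max(4+9-4, 9+4-4, 8+0) = 9
r[4] = max(4+9-4, 9+9-4, 8+4-4, 16+0) = 16
r[5] = max(4+16-4, 9+9-4, 8+9-4, 16+4-4, 23+0) = 23
r[6] = max(4+23-4, 9+16-4, 8+9-4, 16+9-4, 23+4-4, 19+0) = 23
r[7] = max(4+23-4, 9+23-4, 8+16-4, …, 19+4-4, 42+0) = 42
r[8] = max(4+42-4, 9+23-4, 8+23-4, …, 42+4-4, 34+0) = 42
One optimal plan: pieces 7 + 1 (1 cut) → $46 − $4 = $42.

42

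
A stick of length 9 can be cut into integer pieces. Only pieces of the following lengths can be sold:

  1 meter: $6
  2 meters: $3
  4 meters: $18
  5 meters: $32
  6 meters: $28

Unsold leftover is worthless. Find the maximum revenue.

56

Consider every possible first cut. f[k] is the best of p[i]+f[k−i] over all sellable i≤k.
f[1] = 6
f[2] = 12  (first piece 1, then f[1]=6)
f[3] = 18  (first piece 1, then f[2]=12)
f[4] = 24  (first piece 1, then f[3]=18)
f[5] = 32
f[6] = 38  (first piece 1, then f[5]=32)
f[7] = 44  (first piece 1, then f[6]=38)
f[8] = 50  (first piece 1, then f[7]=44)
f[9] = 56  (first piece 1, then f[8]=50)
One optimal cutting: 5 + 1 + 1 + 1 + 1 → $56.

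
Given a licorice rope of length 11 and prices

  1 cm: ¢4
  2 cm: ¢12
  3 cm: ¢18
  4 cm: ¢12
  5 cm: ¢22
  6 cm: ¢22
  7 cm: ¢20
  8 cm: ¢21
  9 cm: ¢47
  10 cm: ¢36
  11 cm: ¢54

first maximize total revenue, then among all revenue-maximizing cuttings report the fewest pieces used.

4

Let r[k] be the best obtainable value from length k. For each k, try every first piece i and keep the best of price[i] + r[k−i].
r[1] = 4
r[2] = 12
r[3] = 18
r[4] = 24  (first piece 2, then r[2]=12)
r[5] = 30  (first piece 2, then r[3]=18)
r[6] = 36  (first piece 2, then r[4]=24)
r[7] = 42  (first piece 2, then r[5]=30)
r[8] = 48  (first piece 2, then r[6]=36)
r[9] = 54  (first piece 2, then r[7]=42)
r[10] = 60  (first piece 2, then r[8]=48)
r[11] = 66  (first piece 2, then r[9]=54)
Maximum revenue is ¢66.
Now minimize piece count subject to staying optimal: for each k, pieces[k] = 1 + min over i with p[i]+r[k−i]=r[k] of pieces[k−i].
pieces[8] = 3
pieces[9] = 3
pieces[10] = 4
pieces[11] = 4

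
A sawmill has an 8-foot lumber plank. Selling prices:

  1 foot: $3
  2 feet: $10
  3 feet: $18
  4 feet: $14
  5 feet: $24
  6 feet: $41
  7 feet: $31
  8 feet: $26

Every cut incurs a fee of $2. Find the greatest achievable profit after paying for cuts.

Consider every possible first cut. v[k] is the best of p[i]+v[k−i] over all sellable i≤k, charging 2 whenever i<k.
v[1] = 3
v[2] = max(3+3-2, 10+0) = 10
v[3] = max(3+10-2, 10+3-2, 18+0) = 18
v[4] = max(3+18-2, 10+10-2, 18+3-2, 14+0) = 19
v[5] = max(3+19-2, 10+18-2, 18+10-2, 14+3-2, 24+0) = 26
v[6] = max(3+26-2, 10+19-2, 18+18-2, 14+10-2, 24+3-2, 41+0) = 41
v[7] = max(3+41-2, 10+26-2, 18+19-2, …, 41+3-2, 31+0) = 42
v[8] = max(3+42-2, 10+41-2, 18+26-2, …, 31+3-2, 26+0) = 49
One optimal plan: pieces 6 + 2 (1 cut) → $51 − $2 = $49.

49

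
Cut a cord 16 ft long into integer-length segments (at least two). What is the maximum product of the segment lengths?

324

Define m[k] = max over 1≤i<k of i · max(k−i, m[k−i]); the inner max lets the remainder stay uncut if that's better.
m[2] = 1*max(1,0) = 1*1 = 1
m[3] = max(1*2, 2*1) = 2
m[4] = max(1*3, 2*2, 3*1) = 4
m[5] = max(1*4, 2*3, 3*2, 4*1) = 6
m[6] = max(1*6, 2*4, 3*3, 4*2, 5*1) = 9
m[7] = max(1*9, 2*6, 3*4, 4*3, 5*2, 6*1) = 12
m[8] = max(1*12, 2*9, 3*6, …, 6*2, 7*1) = 18
m[9] = max(1*18, 2*12, 3*9, …, 7*2, 8*1) = 27
m[10] = max(1*27, 2*18, 3*12, …, 8*2, 9*1) = 36
m[11] = max(1*36, 2*27, 3*18, …, 9*2, 10*1) = 54
m[12] = max(1*54, 2*36, 3*27, …, 10*2, 11*1) = 81
m[13] = max(1*81, 2*54, 3*36, …, 11*2, 12*1) = 108
m[14] = max(1*108, 2*81, 3*54, …, 12*2, 13*1) = 162
m[15] = max(1*162, 2*108, 3*81, …, 13*2, 14*1) = 243
m[16] = max(1*243, 2*162, 3*108, …, 14*2, 15*1) = 324
One optimal split: 3 + 3 + 3 + 3 + 2 + 2; product 3*3*3*3*2*2 = 324.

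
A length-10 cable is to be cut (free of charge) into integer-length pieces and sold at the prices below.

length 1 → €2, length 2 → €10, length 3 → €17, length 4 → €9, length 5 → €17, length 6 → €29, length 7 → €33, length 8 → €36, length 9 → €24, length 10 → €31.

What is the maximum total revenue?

54

Let best[k] be the best obtainable value from length k. For each k, try every first piece i and keep the best of price[i] + best[k−i].
best[1] = 2
best[2] = max(2+2, 10+0) = 10
best[3] = max(2+10, 10+2, 17+0) = 17
best[4] = max(2+17, 10+10, 17+2, 9+0) = 20
best[5] = max(2+20, 10+17, 17+10, 9+2, 17+0) = 27
best[6] = max(2+27, 10+20, 17+17, 9+10, 17+2, 29+0) = 34
best[7] = max(2+34, 10+27, 17+20, …, 29+2, 33+0) = 37
best[8] = max(2+37, 10+34, 17+27, …, 33+2, 36+0) = 44
best[9] = max(2+44, 10+37, 17+34, …, 36+2, 24+0) = 51
best[10] = max(2+51, 10+44, 17+37, …, 24+2, 31+0) = 54
One optimal cutting: 3 + 3 + 2 + 2 → €17 + €17 + €10 + €10 = €54.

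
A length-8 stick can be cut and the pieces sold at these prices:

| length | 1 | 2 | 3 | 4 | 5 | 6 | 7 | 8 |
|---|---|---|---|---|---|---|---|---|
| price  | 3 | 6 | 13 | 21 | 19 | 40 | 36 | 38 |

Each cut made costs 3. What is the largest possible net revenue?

43

Let v[k] be the best obtainable value from length k. For each k, try every first piece i and keep the best of price[i] + v[k−i] minus the 3 cut fee when i<k.
v[1] = 3
v[2] = max(3+3-3, 6+0) = 6
v[3] = max(3+6-3, 6+3-3, 13+0) = 13
v[4] = max(3+13-3, 6+6-3, 13+3-3, 21+0) = 21
v[5] = max(3+21-3, 6+13-3, 13+6-3, 21+3-3, 19+0) = 21
v[6] = max(3+21-3, 6+21-3, 13+13-3, 21+6-3, 19+3-3, 40+0) = 40
v[7] = max(3+40-3, 6+21-3, 13+21-3, …, 40+3-3, 36+0) = 40
v[8] = max(3+40-3, 6+40-3, 13+21-3, …, 36+3-3, 38+0) = 43
One optimal plan: pieces 6 + 2 (1 cut) → 46 − 3 = 43.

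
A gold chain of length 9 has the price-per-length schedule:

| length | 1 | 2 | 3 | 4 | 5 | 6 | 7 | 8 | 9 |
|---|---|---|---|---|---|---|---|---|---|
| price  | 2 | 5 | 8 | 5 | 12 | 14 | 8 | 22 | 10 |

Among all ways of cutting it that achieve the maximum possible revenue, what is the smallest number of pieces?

Consider every possible first cut. r[k] is the best of p[i]+r[k−i] over all sellable i≤k.
r[1] = 2
r[2] = max(2+2, 5+0) = 5
r[3] = max(2+5, 5+2, 8+0) = 8
r[4] = max(2+8, 5+5, 8+2, 5+0) = 10
r[5] = max(2+10, 5+8, 8+5, 5+2, 12+0) = 13
r[6] = max(2+13, 5+10, 8+8, 5+5, 12+2, 14+0) = 16
r[7] = max(2+16, 5+13, 8+10, …, 14+2, 8+0) = 18
r[8] = max(2+18, 5+16, 8+13, …, 8+2, 22+0) = 22
r[9] = max(2+22, 5+18, 8+16, …, 22+2, 10+0) = 24
Maximum revenue is $24.
Now minimize piece count subject to staying optimal: for each k, pieces[k] = 1 + min over i with p[i]+r[k−i]=r[k] of pieces[k−i].
pieces[6] = 2
pieces[7] = 3
pieces[8] = 1
pieces[9] = 2

2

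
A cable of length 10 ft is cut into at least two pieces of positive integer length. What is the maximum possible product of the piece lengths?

36

Define f[k] = max over 1≤i<k of i · max(k−i, f[k−i]); the inner max lets the remainder stay uncut if that's better.
f[2] = 1·max(1,0) = 1·1 = 1
f[3] = max(1·2, 2·1) = 2
f[4] = max(1·3, 2·2, 3·1) = 4
f[5] = max(1·4, 2·3, 3·2, 4·1) = 6
f[6] = max(1·6, 2·4, 3·3, 4·2, 5·1) = 9
f[7] = max(1·9, 2·6, 3·4, 4·3, 5·2, 6·1) = 12
f[8] = max(1·12, 2·9, 3·6, …, 6·2, 7·1) = 18
f[9] = max(1·18, 2·12, 3·9, …, 7·2, 8·1) = 27
f[10] = max(1·27, 2·18, 3·12, …, 8·2, 9·1) = 36
One optimal split: 3 + 3 + 2 + 2; product 3·3·2·2 = 36.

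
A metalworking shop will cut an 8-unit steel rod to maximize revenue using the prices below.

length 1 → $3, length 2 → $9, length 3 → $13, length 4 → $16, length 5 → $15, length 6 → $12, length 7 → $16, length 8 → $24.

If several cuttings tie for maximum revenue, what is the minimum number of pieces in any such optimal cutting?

4

Let r[k] be the best obtainable value from length k. For each k, try every first piece i and keep the best of price[i] + r[k−i].
r[1] = 3
r[2] = max(3+3, 9+0) = 9
r[3] = max(3+9, 9+3, 13+0) = 13
r[4] = max(3+13, 9+9, 13+3, 16+0) = 18
r[5] = max(3+18, 9+13, 13+9, 16+3, 15+0) = 22
r[6] = max(3+22, 9+18, 13+13, 16+9, 15+3, 12+0) = 27
r[7] = max(3+27, 9+22, 13+18, …, 12+3, 16+0) = 31
r[8] = max(3+31, 9+27, 13+22, …, 16+3, 24+0) = 36
Maximum revenue is $36.
Now minimize piece count subject to staying optimal: for each k, pieces[k] = 1 + min over i with p[i]+r[k−i]=r[k] of pieces[k−i].
pieces[5] = 2
pieces[6] = 3
pieces[7] = 3
pieces[8] = 4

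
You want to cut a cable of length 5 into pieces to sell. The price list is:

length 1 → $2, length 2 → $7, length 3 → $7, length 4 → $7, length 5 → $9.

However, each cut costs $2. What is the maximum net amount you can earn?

Let r[k] be the best obtainable value from length k. For each k, try every first piece i and keep the best of price[i] + r[k−i] minus the 2 cut fee when i<k.
r[1] = 2
r[2] = max(2+2-2, 7+0) = 7
r[3] = max(2+7-2, 7+2-2, 7+0) = 7
r[4] = max(2+7-2, 7+7-2, 7+2-2, 7+0) = 12
r[5] = max(2+12-2, 7+7-2, 7+7-2, 7+2-2, 9+0) = 12
One optimal plan: pieces 2 + 2 + 1 (2 cuts) → $16 − $4 = $12.

12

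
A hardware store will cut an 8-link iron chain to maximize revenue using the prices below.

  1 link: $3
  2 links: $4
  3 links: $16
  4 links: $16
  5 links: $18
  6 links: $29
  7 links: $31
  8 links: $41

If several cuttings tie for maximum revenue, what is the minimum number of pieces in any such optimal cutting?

1

Consider every possible first cut. r[k] is the best of p[i]+r[k−i] over all sellable i≤k.
r[1] = 3
r[2] = 6  (first piece 1, then r[1]=3)
r[3] = 16
r[4] = 19  (first piece 1, then r[3]=16)
r[5] = 22  (first piece 1, then r[4]=19)
r[6] = 32  (first piece 3, then r[3]=16)
r[7] = 35  (first piece 1, then r[6]=32)
r[8] = 41
Maximum revenue is $41.
Now minimize piece count subject to staying optimal: for each k, pieces[k] = 1 + min over i with p[i]+r[k−i]=r[k] of pieces[k−i].
pieces[5] = 3
pieces[6] = 2
pieces[7] = 3
pieces[8] = 1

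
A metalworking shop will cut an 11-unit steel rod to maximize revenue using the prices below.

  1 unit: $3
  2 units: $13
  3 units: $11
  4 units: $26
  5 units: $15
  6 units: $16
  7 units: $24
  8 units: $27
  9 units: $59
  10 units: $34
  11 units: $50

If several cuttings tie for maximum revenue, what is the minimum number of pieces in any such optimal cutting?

Build r[k] bottom-up: r[k] = max over allowed piece i of (p[i] + r[k−i]).
r[1] = 3
r[2] = max(3+3, 13+0) = 13
r[3] = max(3+13, 13+3, 11+0) = 16
r[4] = max(3+16, 13+13, 11+3, 26+0) = 26
r[5] = max(3+26, 13+16, 11+13, 26+3, 15+0) = 29
r[6] = max(3+29, 13+26, 11+16, 26+13, 15+3, 16+0) = 39
r[7] = max(3+39, 13+29, 11+26, …, 16+3, 24+0) = 42
r[8] = max(3+42, 13+39, 11+29, …, 24+3, 27+0) = 52
r[9] = max(3+52, 13+42, 11+39, …, 27+3, 59+0) = 59
r[10] = max(3+59, 13+52, 11+42, …, 59+3, 34+0) = 65
r[11] = max(3+65, 13+59, 11+52, …, 34+3, 50+0) = 72
Maximum revenue is $72.
Now minimize piece count subject to staying optimal: for each k, pieces[k] = 1 + min over i with p[i]+r[k−i]=r[k] of pieces[k−i].
pieces[8] = 2
pieces[9] = 1
pieces[10] = 3
pieces[11] = 2

2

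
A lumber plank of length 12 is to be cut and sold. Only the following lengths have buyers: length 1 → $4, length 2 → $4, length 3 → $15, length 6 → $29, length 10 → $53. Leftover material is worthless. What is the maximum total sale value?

Let r[k] be the best obtainable value from length k. For each k, try every first piece i and keep the best of price[i] + r[k−i].
r[1] = 4
r[2] = max(4+4, 4+0) = 8
r[3] = max(4+8, 4+4, 15+0) = 15
r[4] = max(4+15, 4+8, 15+4) = 19
r[5] = max(4+19, 4+15, 15+8) = 23
r[6] = max(4+23, 4+19, 15+15, 29+0) = 30
r[7] = max(4+30, 4+23, 15+19, 29+4) = 34
r[8] = max(4+34, 4+30, 15+23, 29+8) = 38
r[9] = max(4+38, 4+34, 15+30, 29+15) = 45
r[10] = max(4+45, 4+38, 15+34, 29+19, 53+0) = 53
r[11] = max(4+53, 4+45, 15+38, 29+23, 53+4) = 57
r[12] = max(4+57, 4+53, 15+45, 29+30, 53+8) = 61
One optimal cutting: 10 + 1 + 1 → $61.

61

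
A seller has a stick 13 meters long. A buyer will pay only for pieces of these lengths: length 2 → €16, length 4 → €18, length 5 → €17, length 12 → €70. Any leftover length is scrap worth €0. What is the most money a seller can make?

96

Build r[k] bottom-up: r[k] = max over allowed piece i of (p[i] + r[k−i]).
r[1] = 0
r[2] = 16
r[3] = 16
r[4] = max(16+16, 18+0) = 32
r[5] = max(16+16, 18+0, 17+0) = 32
r[6] = max(16+32, 18+16, 17+0) = 48
r[7] = max(16+32, 18+16, 17+16) = 48
r[8] = max(16+48, 18+32, 17+16) = 64
r[9] = max(16+48, 18+32, 17+32) = 64
r[10] = max(16+64, 18+48, 17+32) = 80
r[11] = max(16+64, 18+48, 17+48) = 80
r[12] = max(16+80, 18+64, 17+48, 70+0) = 96
r[13] = max(16+80, 18+64, 17+64, 70+0) = 96
One optimal cutting: pieces 2 + 2 + 2 + 2 + 2 + 2 with 1 meter of scrap → €96.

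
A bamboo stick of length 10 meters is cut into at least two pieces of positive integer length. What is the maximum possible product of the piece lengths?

36

Let m[k] be the best product for length k (with at least one cut). For each first piece i, the rest contributes max(k−i, m[k−i]).
Small cases: m[2]=1, m[3]=2, m[4]=4, m[5]=6.
m[6] = max(1*6, 2*4, 3*3, 4*2, 5*1) = 9
m[7] = max(1*9, 2*6, 3*4, 4*3, 5*2, 6*1) = 12
m[8] = max(1*12, 2*9, 3*6, …, 6*2, 7*1) = 18
m[9] = max(1*18, 2*12, 3*9, …, 7*2, 8*1) = 27
m[10] = max(1*27, 2*18, 3*12, …, 8*2, 9*1) = 36
One optimal split: 3 + 3 + 2 + 2; product 3*3*2*2 = 36.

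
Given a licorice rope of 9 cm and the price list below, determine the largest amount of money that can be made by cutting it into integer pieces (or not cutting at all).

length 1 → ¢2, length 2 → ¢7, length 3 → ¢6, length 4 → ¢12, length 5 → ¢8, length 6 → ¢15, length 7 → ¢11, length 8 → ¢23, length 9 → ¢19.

30

Consider every possible first cut. best[k] is the best of p[i]+best[k−i] over all sellable i≤k.
best[1] = 2
best[2] = 7
best[3] = 9  (first piece 1, then best[2]=7)
best[4] = 14  (first piece 2, then best[2]=7)
best[5] = 16  (first piece 1, then best[4]=14)
best[6] = 21  (first piece 2, then best[4]=14)
best[7] = 23  (first piece 1, then best[6]=21)
best[8] = 28  (first piece 2, then best[6]=21)
best[9] = 30  (first piece 1, then best[8]=28)
One optimal cutting: 2 + 2 + 2 + 2 + 1 → ¢7 + ¢7 + ¢7 + ¢7 + ¢2 = ¢30.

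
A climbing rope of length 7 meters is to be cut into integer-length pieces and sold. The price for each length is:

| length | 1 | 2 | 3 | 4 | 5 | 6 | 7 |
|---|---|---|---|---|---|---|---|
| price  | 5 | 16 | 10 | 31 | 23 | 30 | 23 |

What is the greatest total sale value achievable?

Consider every possible first cut. R[k] is the best of p[i]+R[k−i] over all sellable i≤k.
R[1] = 5
R[2] = 16
R[3] = 21  (first piece 1, then R[2]=16)
R[4] = 32  (first piece 2, then R[2]=16)
R[5] = 37  (first piece 1, then R[4]=32)
R[6] = 48  (first piece 2, then R[4]=32)
R[7] = 53  (first piece 1, then R[6]=48)
One optimal cutting: 2 + 2 + 2 + 1 → €16 + €16 + €16 + €5 = €53.

53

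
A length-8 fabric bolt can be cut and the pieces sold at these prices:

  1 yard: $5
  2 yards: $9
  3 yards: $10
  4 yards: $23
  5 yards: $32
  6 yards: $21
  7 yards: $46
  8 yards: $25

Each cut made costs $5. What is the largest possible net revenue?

46

Build v[k] bottom-up: v[k] = max over allowed piece i of (p[i] + v[k−i]) − 5 per cut.
v[1] = 5
v[2] = max(5+5-5, 9+0) = 9
v[3] = max(5+9-5, 9+5-5, 10+0) = 10
v[4] = max(5+10-5, 9+9-5, 10+5-5, 23+0) = 23
v[5] = max(5+23-5, 9+10-5, 10+9-5, 23+5-5, 32+0) = 32
v[6] = max(5+32-5, 9+23-5, 10+10-5, 23+9-5, 32+5-5, 21+0) = 32
v[7] = max(5+32-5, 9+32-5, 10+23-5, …, 21+5-5, 46+0) = 46
v[8] = max(5+46-5, 9+32-5, 10+32-5, …, 46+5-5, 25+0) = 46
One optimal plan: pieces 7 + 1 (1 cut) → $51 − $5 = $46.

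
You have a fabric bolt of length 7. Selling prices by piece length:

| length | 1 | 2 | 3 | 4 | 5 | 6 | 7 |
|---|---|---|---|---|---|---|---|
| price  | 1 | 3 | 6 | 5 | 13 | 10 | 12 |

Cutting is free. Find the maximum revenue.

16

Consider every possible first cut. R[k] is the best of p[i]+R[k−i] over all sellable i≤k.
R[1] = 1
R[2] = max(1+1, 3+0) = 3
R[3] = max(1+3, 3+1, 6+0) = 6
R[4] = max(1+6, 3+3, 6+1, 5+0) = 7
R[5] = max(1+7, 3+6, 6+3, 5+1, 13+0) = 13
R[6] = max(1+13, 3+7, 6+6, 5+3, 13+1, 10+0) = 14
R[7] = max(1+14, 3+13, 6+7, …, 10+1, 12+0) = 16
One optimal cutting: 5 + 2 → $13 + $3 = $16.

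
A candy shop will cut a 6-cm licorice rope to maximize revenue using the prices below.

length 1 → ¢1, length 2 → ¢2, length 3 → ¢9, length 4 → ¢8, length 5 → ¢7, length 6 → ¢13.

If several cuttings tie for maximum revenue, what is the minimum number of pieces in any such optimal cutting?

Consider every possible first cut. r[k] is the best of p[i]+r[k−i] over all sellable i≤k.
r[1] = 1
r[2] = max(1+1, 2+0) = 2
r[3] = max(1+2, 2+1, 9+0) = 9
r[4] = max(1+9, 2+2, 9+1, 8+0) = 10
r[5] = max(1+10, 2+9, 9+2, 8+1, 7+0) = 11
r[6] = max(1+11, 2+10, 9+9, 8+2, 7+1, 13+0) = 18
Maximum revenue is ¢18.
Now minimize piece count subject to staying optimal: for each k, pieces[k] = 1 + min over i with p[i]+r[k−i]=r[k] of pieces[k−i].
pieces[3] = 1
pieces[4] = 2
pieces[5] = 2
pieces[6] = 2

2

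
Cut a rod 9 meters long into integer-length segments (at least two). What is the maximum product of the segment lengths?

27

Define f[k] = max over 1≤i<k of i · max(k−i, f[k−i]); the inner max lets the remainder stay uncut if that's better.
f[2] = 1·max(1,0) = 1·1 = 1
f[3] = max(1·2, 2·1) = 2
f[4] = max(1·3, 2·2, 3·1) = 4
f[5] = max(1·4, 2·3, 3·2, 4·1) = 6
f[6] = max(1·6, 2·4, 3·3, 4·2, 5·1) = 9
f[7] = max(1·9, 2·6, 3·4, 4·3, 5·2, 6·1) = 12
f[8] = max(1·12, 2·9, 3·6, …, 6·2, 7·1) = 18
f[9] = max(1·18, 2·12, 3·9, …, 7·2, 8·1) = 27
One optimal split: 3 + 3 + 3; product 3·3·3 = 27.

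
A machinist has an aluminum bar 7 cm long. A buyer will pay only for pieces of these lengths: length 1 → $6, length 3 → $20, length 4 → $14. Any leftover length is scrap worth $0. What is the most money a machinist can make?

Let f[k] be the best obtainable value from length k. For each k, try every first piece i and keep the best of price[i] + f[k−i].
f[1] = 6
f[2] = 12  (first piece 1, then f[1]=6)
f[3] = max(6+12, 20+0) = 20
f[4] = max(6+20, 20+6, 14+0) = 26
f[5] = max(6+26, 20+12, 14+6) = 32
f[6] = max(6+32, 20+20, 14+12) = 40
f[7] = max(6+40, 20+26, 14+20) = 46
One optimal cutting: 3 + 3 + 1 → $46.

46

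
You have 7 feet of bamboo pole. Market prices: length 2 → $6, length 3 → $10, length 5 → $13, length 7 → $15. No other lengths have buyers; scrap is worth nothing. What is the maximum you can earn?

Let r[k] be the best obtainable value from length k. For each k, try every first piece i and keep the best of price[i] + r[k−i].
r[1] = 0
r[2] = 6
r[3] = max(6+0, 10+0) = 10
r[4] = max(6+6, 10+0) = 12
r[5] = max(6+10, 10+6, 13+0) = 16
r[6] = max(6+12, 10+10, 13+0) = 20
r[7] = max(6+16, 10+12, 13+6, 15+0) = 22
One optimal cutting: 3 + 2 + 2 → $22.

22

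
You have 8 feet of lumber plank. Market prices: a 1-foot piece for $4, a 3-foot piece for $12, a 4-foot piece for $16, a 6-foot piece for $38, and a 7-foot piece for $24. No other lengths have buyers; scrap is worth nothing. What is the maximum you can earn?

Consider every possible first cut. best[k] is the best of p[i]+best[k−i] over all sellable i≤k.
best[1] = 4
best[2] = 8  (first piece 1, then best[1]=4)
best[3] = max(4+8, 12+0) = 12
best[4] = max(4+12, 12+4, 16+0) = 16
best[5] = max(4+16, 12+8, 16+4) = 20
best[6] = max(4+20, 12+12, 16+8, 38+0) = 38
best[7] = max(4+38, 12+16, 16+12, 38+4, 24+0) = 42
best[8] = max(4+42, 12+20, 16+16, 38+8, 24+4) = 46
One optimal cutting: 6 + 1 + 1 → $46.

46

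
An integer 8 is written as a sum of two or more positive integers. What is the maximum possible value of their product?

18

Fill prod[k] for k=2..8: at each k try every first piece i and multiply by the better of (k−i) uncut or prod[k−i].
prod[2] = 1×max(1,0) = 1×1 = 1
prod[3] = max(1×2, 2×1) = 2
prod[4] = max(1×3, 2×2, 3×1) = 4
prod[5] = max(1×4, 2×3, 3×2, 4×1) = 6
prod[6] = max(1×6, 2×4, 3×3, 4×2, 5×1) = 9
prod[7] = max(1×9, 2×6, 3×4, 4×3, 5×2, 6×1) = 12
prod[8] = max(1×12, 2×9, 3×6, …, 6×2, 7×1) = 18
One optimal split: 3 + 3 + 2; product 3×3×2 = 18.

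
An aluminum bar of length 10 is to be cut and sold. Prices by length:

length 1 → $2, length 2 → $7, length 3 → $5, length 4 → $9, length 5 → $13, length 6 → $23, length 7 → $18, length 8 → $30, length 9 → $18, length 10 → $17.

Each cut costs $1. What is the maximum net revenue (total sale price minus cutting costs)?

36

Let r[k] be the best obtainable value from length k. For each k, try every first piece i and keep the best of price[i] + r[k−i] minus the 1 cut fee when i<k.
r[1] = 2
r[2] = 7
r[3] = 8  (first piece 1, then r[2]=7)
r[4] = 13  (first piece 2, then r[2]=7)
r[5] = 14  (first piece 1, then r[4]=13)
r[6] = 23
r[7] = 24  (first piece 1, then r[6]=23)
r[8] = 30
r[9] = 31  (first piece 1, then r[8]=30)
r[10] = 36  (first piece 2, then r[8]=30)
One optimal plan: pieces 8 + 2 (1 cut) → $37 − $1 = $36.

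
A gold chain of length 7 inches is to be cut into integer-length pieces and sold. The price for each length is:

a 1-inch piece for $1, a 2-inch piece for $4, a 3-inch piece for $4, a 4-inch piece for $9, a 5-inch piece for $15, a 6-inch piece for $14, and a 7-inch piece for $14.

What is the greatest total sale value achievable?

Consider every possible first cut. v[k] is the best of p[i]+v[k−i] over all sellable i≤k.
v[1] = 1
v[2] = 4
v[3] = 5  (first piece 1, then v[2]=4)
v[4] = 9
v[5] = 15
v[6] = 16  (first piece 1, then v[5]=15)
v[7] = 19  (first piece 2, then v[5]=15)
One optimal cutting: 5 + 2 → $15 + $4 = $19.

19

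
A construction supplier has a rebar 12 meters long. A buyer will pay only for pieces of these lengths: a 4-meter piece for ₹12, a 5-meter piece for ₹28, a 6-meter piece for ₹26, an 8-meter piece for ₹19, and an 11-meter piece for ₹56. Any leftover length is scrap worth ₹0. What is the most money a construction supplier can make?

Build f[k] bottom-up: f[k] = max over allowed piece i of (p[i] + f[k−i]).
f[1] = 0
f[2] = 0
f[3] = 0
f[4] = 12
f[5] = 28
f[6] = 28
f[7] = 28
f[8] = 28
f[9] = 40  (first piece 4, then f[5]=28)
f[10] = 56  (first piece 5, then f[5]=28)
f[11] = 56
f[12] = 56
One optimal cutting: pieces 5 + 5 with 2 meters of scrap → ₹56.

56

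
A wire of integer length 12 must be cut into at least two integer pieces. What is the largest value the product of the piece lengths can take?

81

Let g[k] be the best product for length k (with at least one cut). For each first piece i, the rest contributes max(k−i, g[k−i]).
g[2] = 1·max(1,0) = 1·1 = 1
g[3] = 1·max(2,1) = 1·2 = 2
g[4] = 2·max(2,1) = 2·2 = 4
g[5] = 2·max(3,2) = 2·3 = 6
g[6] = 3·max(3,2) = 3·3 = 9
g[7] = 2·max(5,6) = 2·6 = 12
g[8] = 2·max(6,9) = 2·9 = 18
g[9] = 3·max(6,9) = 3·9 = 27
g[10] = 2·max(8,18) = 2·18 = 36
g[11] = 2·max(9,27) = 2·27 = 54
g[12] = 3·max(9,27) = 3·27 = 81
One optimal split: 3 + 3 + 3 + 3; product 3·3·3·3 = 81.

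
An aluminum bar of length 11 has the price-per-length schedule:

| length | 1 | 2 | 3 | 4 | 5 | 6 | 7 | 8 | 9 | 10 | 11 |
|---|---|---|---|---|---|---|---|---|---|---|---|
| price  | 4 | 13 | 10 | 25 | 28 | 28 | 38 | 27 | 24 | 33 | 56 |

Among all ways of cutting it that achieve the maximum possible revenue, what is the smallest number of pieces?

Consider every possible first cut. r[k] is the best of p[i]+r[k−i] over all sellable i≤k.
r[1] = 4
r[2] = 13
r[3] = 17  (first piece 1, then r[2]=13)
r[4] = 26  (first piece 2, then r[2]=13)
r[5] = 30  (first piece 1, then r[4]=26)
r[6] = 39  (first piece 2, then r[4]=26)
r[7] = 43  (first piece 1, then r[6]=39)
r[8] = 52  (first piece 2, then r[6]=39)
r[9] = 56  (first piece 1, then r[8]=52)
r[10] = 65  (first piece 2, then r[8]=52)
r[11] = 69  (first piece 1, then r[10]=65)
Maximum revenue is $69.
Now minimize piece count subject to staying optimal: for each k, pieces[k] = 1 + min over i with p[i]+r[k−i]=r[k] of pieces[k−i].
pieces[8] = 4
pieces[9] = 5
pieces[10] = 5
pieces[11] = 6

6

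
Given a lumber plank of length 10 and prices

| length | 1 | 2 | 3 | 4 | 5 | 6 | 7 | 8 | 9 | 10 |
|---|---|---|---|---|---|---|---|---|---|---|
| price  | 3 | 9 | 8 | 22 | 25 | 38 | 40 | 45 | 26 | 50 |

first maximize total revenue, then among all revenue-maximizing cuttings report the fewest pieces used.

Consider every possible first cut. r[k] is the best of p[i]+r[k−i] over all sellable i≤k.
r[1] = 3
r[2] = 9
r[3] = 12  (first piece 1, then r[2]=9)
r[4] = 22
r[5] = 25  (first piece 1, then r[4]=22)
r[6] = 38
r[7] = 41  (first piece 1, then r[6]=38)
r[8] = 47  (first piece 2, then r[6]=38)
r[9] = 50  (first piece 1, then r[8]=47)
r[10] = 60  (first piece 4, then r[6]=38)
Maximum revenue is $60.
Now minimize piece count subject to staying optimal: for each k, pieces[k] = 1 + min over i with p[i]+r[k−i]=r[k] of pieces[k−i].
pieces[7] = 2
pieces[8] = 2
pieces[9] = 3
pieces[10] = 2

2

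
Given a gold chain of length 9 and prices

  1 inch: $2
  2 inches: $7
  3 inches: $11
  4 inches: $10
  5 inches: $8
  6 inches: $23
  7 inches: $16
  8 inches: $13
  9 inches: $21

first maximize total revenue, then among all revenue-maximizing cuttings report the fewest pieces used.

2

Build r[k] bottom-up: r[k] = max over allowed piece i of (p[i] + r[k−i]).
r[1] = 2
r[2] = 7
r[3] = 11
r[4] = 14  (first piece 2, then r[2]=7)
r[5] = 18  (first piece 2, then r[3]=11)
r[6] = 23
r[7] = 25  (first piece 1, then r[6]=23)
r[8] = 30  (first piece 2, then r[6]=23)
r[9] = 34  (first piece 3, then r[6]=23)
Maximum revenue is $34.
Now minimize piece count subject to staying optimal: for each k, pieces[k] = 1 + min over i with p[i]+r[k−i]=r[k] of pieces[k−i].
pieces[6] = 1
pieces[7] = 2
pieces[8] = 2
pieces[9] = 2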